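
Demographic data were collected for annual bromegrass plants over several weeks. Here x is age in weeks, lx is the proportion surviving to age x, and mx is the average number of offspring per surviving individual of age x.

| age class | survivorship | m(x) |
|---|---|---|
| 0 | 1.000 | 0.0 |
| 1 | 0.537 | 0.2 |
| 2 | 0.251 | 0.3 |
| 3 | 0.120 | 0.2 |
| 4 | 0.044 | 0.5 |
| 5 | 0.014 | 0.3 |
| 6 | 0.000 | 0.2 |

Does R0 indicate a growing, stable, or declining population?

R0 = Σ lx·mx = 0 + 0.1074 + 0.0753 + 0.024 + 0.022 + 0.0042 + 0 = 0.2329
R0 < 1, so the population is declining.

declining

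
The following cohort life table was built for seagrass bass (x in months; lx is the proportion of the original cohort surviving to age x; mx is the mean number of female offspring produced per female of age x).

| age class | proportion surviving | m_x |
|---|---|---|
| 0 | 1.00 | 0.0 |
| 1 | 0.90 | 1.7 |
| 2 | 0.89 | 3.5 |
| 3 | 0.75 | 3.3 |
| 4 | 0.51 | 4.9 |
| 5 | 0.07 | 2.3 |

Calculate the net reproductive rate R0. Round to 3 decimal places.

lx·mx by age: 0, 1.53, 3.115, 2.475, 2.499, 0.161
R0 = Σ lx·mx = 9.78 → 9.780

9.780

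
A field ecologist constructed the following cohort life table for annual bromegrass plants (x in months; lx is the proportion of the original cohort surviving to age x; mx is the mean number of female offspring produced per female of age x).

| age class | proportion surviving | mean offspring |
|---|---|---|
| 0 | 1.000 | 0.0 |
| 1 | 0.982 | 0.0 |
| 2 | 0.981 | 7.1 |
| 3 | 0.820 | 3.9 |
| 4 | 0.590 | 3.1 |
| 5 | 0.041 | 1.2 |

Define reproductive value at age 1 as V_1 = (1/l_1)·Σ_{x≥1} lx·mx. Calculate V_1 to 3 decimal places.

lx·mx for x ≥ 1: 0, 6.9651, 3.198, 1.829, 0.0492 → sum = 12.0413
V_1 = 12.0413 / l_1 = 12.0413 / 0.982 = 12.262016… → 12.262

12.262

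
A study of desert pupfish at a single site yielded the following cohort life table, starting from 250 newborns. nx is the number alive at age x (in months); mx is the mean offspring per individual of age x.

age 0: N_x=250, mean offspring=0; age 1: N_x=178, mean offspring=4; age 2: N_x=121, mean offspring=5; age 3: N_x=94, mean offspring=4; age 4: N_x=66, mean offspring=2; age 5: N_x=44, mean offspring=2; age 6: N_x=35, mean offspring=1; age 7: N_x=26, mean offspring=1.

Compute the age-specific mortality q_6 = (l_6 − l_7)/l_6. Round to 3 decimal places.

lx = nx/n0 = nx/250: 1, 0.712, 0.484, 0.376, 0.264, 0.176, 0.14, 0.104
q_6 = (l_6 − l_7) / l_6 = (0.14 − 0.104) / 0.14
     = 0.036 / 0.14 = 0.257143… → 0.257

0.257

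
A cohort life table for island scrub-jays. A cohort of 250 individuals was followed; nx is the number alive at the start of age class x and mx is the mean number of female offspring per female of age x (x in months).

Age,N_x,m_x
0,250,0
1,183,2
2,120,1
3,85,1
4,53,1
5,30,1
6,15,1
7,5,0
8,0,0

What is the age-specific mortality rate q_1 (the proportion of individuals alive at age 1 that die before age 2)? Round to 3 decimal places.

0.344

lx = nx/n0 = nx/250: 1, 0.732, 0.48, 0.34, 0.212, 0.12, 0.06, 0.02, 0
q_1 = (l_1 − l_2) / l_1 = (0.732 − 0.48) / 0.732
     = 0.252 / 0.732 = 0.344262… → 0.344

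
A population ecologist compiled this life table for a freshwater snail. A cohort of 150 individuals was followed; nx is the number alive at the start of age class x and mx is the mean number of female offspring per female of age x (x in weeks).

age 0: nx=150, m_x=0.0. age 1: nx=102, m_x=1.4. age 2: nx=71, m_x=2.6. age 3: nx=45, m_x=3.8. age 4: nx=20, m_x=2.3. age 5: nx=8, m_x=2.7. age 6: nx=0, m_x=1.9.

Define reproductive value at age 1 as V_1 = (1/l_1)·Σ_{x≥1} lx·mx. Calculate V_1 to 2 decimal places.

lx = nx/n0 = nx/150: 1, 0.68, 0.47333…, 0.3, 0.13333…, 0.05333…, 0
lx·mx for x ≥ 1: 0.952, 1.230667…, 1.14, 0.306667…, 0.144…, 0 → sum = 3.773333…
V_1 = 3.773333… / l_1 = 3.773333… / 0.68 = 5.54902… → 5.55

5.55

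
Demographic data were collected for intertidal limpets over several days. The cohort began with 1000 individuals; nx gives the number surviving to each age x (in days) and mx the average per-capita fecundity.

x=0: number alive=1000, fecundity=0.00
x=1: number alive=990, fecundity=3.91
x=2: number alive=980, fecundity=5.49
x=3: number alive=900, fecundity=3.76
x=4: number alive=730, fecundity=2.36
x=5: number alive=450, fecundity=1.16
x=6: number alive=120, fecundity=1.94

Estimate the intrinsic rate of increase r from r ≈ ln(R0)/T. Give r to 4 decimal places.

1.1502

lx = nx/n0 = nx/1000: 1, 0.99, 0.98, 0.9, 0.73, 0.45, 0.12
R0 = Σ lx·mx = 0 + 3.8709 + 5.3802 + 3.384 + 1.7228 + 0.522 + 0.2328 = 15.1127
Σ x·lx·mx = 35.6813; T = 35.6813/15.1127 = 2.36101…
r ≈ ln(R0)/T = ln(15.1127)/2.36101… = 1.150156… → 1.1502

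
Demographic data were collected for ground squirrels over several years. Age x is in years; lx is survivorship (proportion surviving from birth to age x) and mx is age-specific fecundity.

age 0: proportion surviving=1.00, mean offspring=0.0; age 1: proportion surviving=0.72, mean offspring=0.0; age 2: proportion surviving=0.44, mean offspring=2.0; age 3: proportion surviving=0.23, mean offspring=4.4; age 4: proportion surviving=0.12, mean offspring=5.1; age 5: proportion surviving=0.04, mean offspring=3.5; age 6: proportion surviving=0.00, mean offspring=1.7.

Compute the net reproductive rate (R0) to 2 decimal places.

lx·mx by age: 0, 0, 0.88, 1.012, 0.612, 0.14, 0
R0 = Σ lx·mx = 2.644 → 2.64

2.64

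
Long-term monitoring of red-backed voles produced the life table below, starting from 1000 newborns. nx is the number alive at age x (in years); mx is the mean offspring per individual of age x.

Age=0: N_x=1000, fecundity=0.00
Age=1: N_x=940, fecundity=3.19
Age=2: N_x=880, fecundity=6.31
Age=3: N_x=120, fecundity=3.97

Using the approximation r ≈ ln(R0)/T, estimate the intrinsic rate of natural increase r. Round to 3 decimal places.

1.279

lx = nx/n0 = nx/1000: 1, 0.94, 0.88, 0.12
R0 = Σ lx·mx = 0 + 2.9986 + 5.5528 + 0.4764 = 9.0278
Σ x·lx·mx = 15.5334; T = 15.5334/9.0278 = 1.72062…
r ≈ ln(R0)/T = ln(9.0278)/1.72062… = 1.27879… → 1.279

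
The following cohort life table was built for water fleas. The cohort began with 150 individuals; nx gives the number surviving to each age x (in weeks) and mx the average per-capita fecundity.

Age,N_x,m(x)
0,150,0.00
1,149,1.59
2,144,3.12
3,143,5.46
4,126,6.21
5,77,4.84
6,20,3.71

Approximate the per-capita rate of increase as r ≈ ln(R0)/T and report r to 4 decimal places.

0.8736

lx = nx/n0 = nx/150: 1, 0.99333…, 0.96, 0.95333…, 0.84, 0.51333…, 0.13333…
R0 = Σ lx·mx = 0 + 1.5794… + 2.9952 + 5.2052… + 5.2164 + 2.48453… + 0.49467… = 17.9754…
Σ x·lx·mx = 59.441667…; T = 59.441667…/17.9754… = 3.30683…
r ≈ ln(R0)/T = ln(17.9754…)/3.30683… = 0.873647… → 0.8736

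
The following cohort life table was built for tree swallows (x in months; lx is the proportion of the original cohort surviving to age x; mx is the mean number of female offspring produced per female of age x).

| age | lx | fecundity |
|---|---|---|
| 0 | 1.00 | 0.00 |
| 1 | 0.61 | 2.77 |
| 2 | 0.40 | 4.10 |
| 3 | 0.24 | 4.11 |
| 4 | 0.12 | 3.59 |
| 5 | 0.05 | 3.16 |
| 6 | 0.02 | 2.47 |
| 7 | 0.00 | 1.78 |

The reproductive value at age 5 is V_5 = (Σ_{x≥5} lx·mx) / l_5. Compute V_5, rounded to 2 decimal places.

lx·mx for x ≥ 5: 0.158, 0.0494, 0 → sum = 0.2074
V_5 = 0.2074 / l_5 = 0.2074 / 0.05 = 4.148 → 4.15

4.15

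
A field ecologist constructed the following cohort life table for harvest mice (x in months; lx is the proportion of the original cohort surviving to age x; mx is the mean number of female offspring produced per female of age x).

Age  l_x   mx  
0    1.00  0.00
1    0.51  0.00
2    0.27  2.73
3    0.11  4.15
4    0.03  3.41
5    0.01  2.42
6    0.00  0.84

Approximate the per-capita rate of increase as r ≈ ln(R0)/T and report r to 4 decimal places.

0.1087

R0 = Σ lx·mx = 0 + 0 + 0.7371 + 0.4565 + 0.1023 + 0.0242 + 0 = 1.3201
Σ x·lx·mx = 3.3739; T = 3.3739/1.3201 = 2.55579…
r ≈ ln(R0)/T = ln(1.3201)/2.55579… = 0.108658… → 0.1087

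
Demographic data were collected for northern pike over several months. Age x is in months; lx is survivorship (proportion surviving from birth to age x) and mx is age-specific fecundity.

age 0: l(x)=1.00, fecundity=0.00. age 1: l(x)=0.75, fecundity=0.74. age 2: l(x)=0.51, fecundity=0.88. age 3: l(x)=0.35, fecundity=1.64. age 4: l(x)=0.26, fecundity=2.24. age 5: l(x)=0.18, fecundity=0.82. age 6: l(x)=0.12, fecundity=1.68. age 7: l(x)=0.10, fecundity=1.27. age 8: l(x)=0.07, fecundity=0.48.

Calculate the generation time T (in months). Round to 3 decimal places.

3.225

lx·mx: 0, 0.555, 0.4488, 0.574, 0.5824, 0.1476, 0.2016, 0.127, 0.0336 → R0 = 2.67
x·lx·mx: 0, 0.555, 0.8976, 1.722, 2.3296, 0.738, 1.2096, 0.889, 0.2688 → Σ = 8.6096
T = 8.6096 / 2.67 = 3.224569… → 3.225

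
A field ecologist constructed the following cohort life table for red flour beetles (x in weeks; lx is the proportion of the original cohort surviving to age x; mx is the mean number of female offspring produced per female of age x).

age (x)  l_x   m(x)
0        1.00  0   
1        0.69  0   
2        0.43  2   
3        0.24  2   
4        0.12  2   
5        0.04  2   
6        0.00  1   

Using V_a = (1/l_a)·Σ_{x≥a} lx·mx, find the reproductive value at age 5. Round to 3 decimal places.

lx·mx for x ≥ 5: 0.08, 0 → sum = 0.08
V_5 = 0.08 / l_5 = 0.08 / 0.04 = 2 → 2.000

2.000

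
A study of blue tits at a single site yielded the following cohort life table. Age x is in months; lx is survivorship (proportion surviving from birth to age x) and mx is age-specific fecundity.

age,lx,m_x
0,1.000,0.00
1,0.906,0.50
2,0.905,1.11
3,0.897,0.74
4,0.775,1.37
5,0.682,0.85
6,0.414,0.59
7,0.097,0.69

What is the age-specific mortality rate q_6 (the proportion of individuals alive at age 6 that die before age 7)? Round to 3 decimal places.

0.766

q_6 = (l_6 − l_7) / l_6 = (0.414 − 0.097) / 0.414
     = 0.317 / 0.414 = 0.7657… → 0.766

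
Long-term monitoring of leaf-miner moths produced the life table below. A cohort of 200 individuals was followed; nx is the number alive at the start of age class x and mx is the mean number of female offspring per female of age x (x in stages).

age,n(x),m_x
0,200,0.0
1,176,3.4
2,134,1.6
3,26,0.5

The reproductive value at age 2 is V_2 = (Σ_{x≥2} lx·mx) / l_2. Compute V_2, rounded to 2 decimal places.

lx = nx/n0 = nx/200: 1, 0.88, 0.67, 0.13
lx·mx for x ≥ 2: 1.072, 0.065 → sum = 1.137
V_2 = 1.137 / l_2 = 1.137 / 0.67 = 1.697015… → 1.70

1.70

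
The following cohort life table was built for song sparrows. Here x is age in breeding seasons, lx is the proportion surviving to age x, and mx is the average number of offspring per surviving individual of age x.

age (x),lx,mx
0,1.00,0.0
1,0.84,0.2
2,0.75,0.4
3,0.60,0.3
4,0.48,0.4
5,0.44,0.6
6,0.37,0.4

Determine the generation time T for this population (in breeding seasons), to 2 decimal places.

lx·mx: 0, 0.168, 0.3, 0.18, 0.192, 0.264, 0.148 → R0 = 1.252
x·lx·mx: 0, 0.168, 0.6, 0.54, 0.768, 1.32, 0.888 → Σ = 4.284
T = 4.284 / 1.252 = 3.421725… → 3.42

3.42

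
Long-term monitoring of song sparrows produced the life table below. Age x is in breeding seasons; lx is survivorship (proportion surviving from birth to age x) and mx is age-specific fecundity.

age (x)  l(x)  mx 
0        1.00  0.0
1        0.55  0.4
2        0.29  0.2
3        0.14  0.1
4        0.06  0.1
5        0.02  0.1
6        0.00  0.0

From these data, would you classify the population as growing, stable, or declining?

R0 = Σ lx·mx = 0 + 0.22 + 0.058 + 0.014 + 0.006 + 0.002 + 0 = 0.3
R0 < 1, so the population is declining.

declining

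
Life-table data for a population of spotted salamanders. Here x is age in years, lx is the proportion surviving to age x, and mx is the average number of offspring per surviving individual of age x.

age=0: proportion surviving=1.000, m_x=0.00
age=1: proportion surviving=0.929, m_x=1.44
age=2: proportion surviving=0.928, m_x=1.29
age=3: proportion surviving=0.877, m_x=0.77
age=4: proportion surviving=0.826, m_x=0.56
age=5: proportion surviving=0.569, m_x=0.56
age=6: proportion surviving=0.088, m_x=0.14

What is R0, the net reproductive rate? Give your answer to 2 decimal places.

4.00

lx·mx by age: 0, 1.33776, 1.19712, 0.67529, 0.46256, 0.31864, 0.01232
R0 = Σ lx·mx = 4.00369 → 4.00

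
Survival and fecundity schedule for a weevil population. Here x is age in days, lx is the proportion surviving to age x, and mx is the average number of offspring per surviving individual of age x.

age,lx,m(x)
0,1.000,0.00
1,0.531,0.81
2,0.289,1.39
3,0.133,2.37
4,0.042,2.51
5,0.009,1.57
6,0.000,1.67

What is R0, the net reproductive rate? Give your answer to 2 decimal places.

1.27

lx·mx by age: 0, 0.43011, 0.40171, 0.31521, 0.10542, 0.01413, 0
R0 = Σ lx·mx = 1.26658 → 1.27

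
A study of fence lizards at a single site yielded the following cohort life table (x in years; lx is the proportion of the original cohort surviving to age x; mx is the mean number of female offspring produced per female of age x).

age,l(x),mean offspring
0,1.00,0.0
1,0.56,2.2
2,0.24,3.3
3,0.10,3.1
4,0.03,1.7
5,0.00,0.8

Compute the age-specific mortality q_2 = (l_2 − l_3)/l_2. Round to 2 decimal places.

q_2 = (l_2 − l_3) / l_2 = (0.24 − 0.1) / 0.24
     = 0.14 / 0.24 = 0.583333… → 0.58

0.58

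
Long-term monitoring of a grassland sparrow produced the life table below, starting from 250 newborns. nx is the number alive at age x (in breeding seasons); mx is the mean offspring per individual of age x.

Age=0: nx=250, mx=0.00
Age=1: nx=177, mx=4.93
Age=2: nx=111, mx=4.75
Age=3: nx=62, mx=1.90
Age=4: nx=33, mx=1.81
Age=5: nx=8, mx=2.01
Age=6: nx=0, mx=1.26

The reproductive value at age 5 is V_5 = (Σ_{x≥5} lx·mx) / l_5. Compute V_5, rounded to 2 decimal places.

2.01

lx = nx/n0 = nx/250: 1, 0.708, 0.444, 0.248, 0.132, 0.032, 0
lx·mx for x ≥ 5: 0.06432, 0 → sum = 0.06432
V_5 = 0.06432 / l_5 = 0.06432 / 0.032 = 2.01 → 2.01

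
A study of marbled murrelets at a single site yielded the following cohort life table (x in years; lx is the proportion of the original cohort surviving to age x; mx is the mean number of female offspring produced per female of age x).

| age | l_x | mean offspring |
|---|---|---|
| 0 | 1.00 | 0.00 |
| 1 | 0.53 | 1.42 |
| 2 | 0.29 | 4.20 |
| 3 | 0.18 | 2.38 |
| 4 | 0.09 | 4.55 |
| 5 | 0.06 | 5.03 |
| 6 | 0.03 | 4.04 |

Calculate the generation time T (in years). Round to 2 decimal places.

lx·mx: 0, 0.7526, 1.218, 0.4284, 0.4095, 0.3018, 0.1212 → R0 = 3.2315
x·lx·mx: 0, 0.7526, 2.436, 1.2852, 1.638, 1.509, 0.7272 → Σ = 8.348
T = 8.348 / 3.2315 = 2.58332… → 2.58

2.58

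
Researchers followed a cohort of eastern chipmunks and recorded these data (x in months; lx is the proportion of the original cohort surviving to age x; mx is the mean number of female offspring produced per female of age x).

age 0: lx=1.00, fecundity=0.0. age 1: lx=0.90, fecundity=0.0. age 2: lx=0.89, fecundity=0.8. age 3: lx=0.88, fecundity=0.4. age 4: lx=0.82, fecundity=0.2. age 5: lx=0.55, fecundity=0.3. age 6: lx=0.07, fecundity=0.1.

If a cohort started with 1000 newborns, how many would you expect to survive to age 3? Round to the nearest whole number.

Expected survivors = N0 · l_3 = 1000 × 0.88 = 880 → 880

880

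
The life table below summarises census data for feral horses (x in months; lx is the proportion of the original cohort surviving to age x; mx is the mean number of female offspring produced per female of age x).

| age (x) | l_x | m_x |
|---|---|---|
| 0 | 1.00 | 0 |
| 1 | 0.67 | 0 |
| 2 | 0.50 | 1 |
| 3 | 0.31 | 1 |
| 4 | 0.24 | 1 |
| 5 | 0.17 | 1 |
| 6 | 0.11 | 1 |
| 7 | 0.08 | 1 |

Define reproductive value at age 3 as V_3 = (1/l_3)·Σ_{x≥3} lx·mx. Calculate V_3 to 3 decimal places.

2.935

lx·mx for x ≥ 3: 0.31, 0.24, 0.17, 0.11, 0.08 → sum = 0.91
V_3 = 0.91 / l_3 = 0.91 / 0.31 = 2.935484… → 2.935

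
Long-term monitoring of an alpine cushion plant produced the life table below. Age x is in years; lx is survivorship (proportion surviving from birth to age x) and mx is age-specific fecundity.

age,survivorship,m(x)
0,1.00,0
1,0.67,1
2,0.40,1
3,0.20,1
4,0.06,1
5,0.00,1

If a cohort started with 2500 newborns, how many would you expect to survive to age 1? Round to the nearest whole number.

Expected survivors = N0 · l_1 = 2500 × 0.67 = 1675 → 1675

1675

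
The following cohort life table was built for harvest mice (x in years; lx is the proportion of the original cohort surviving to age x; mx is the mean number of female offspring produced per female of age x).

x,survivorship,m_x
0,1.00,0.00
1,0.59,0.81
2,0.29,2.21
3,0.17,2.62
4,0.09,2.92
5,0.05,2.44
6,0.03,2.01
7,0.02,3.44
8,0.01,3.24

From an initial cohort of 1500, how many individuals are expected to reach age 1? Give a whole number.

Expected survivors = N0 · l_1 = 1500 × 0.59 = 885 → 885

885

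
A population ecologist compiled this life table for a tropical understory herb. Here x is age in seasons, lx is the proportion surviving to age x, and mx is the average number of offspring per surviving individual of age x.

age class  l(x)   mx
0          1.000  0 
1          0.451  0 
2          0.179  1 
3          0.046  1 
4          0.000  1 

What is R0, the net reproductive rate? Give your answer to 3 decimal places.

0.225

lx·mx by age: 0, 0, 0.179, 0.046, 0
R0 = Σ lx·mx = 0.225 → 0.225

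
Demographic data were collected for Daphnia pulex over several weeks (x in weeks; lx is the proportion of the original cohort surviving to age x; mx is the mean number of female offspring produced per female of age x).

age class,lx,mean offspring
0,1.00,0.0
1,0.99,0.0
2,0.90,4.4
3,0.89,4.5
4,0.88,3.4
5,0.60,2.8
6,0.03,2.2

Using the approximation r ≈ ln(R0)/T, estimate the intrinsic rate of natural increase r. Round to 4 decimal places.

R0 = Σ lx·mx = 0 + 0 + 3.96 + 4.005 + 2.992 + 1.68 + 0.066 = 12.703
Σ x·lx·mx = 40.699; T = 40.699/12.703 = 3.20389…
r ≈ ln(R0)/T = ln(12.703)/3.20389… = 0.79336… → 0.7934

0.7934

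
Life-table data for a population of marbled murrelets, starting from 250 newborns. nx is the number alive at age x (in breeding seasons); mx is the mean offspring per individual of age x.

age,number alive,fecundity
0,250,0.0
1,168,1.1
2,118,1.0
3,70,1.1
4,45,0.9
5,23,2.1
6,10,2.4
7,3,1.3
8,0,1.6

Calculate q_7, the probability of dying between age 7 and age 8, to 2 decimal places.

1.00

lx = nx/n0 = nx/250: 1, 0.672, 0.472, 0.28, 0.18, 0.092, 0.04, 0.012, 0
q_7 = (l_7 − l_8) / l_7 = (0.012 − 0) / 0.012
     = 0.012 / 0.012 = 1 → 1.00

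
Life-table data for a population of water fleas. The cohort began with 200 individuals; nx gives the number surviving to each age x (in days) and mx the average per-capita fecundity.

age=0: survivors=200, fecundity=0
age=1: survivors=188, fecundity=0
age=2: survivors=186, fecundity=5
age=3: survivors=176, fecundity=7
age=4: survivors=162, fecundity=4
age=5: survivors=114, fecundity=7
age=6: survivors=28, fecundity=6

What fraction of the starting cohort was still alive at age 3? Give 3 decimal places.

l_3 = n_3/n_0 = 176/200 = 0.88 → 0.880

0.880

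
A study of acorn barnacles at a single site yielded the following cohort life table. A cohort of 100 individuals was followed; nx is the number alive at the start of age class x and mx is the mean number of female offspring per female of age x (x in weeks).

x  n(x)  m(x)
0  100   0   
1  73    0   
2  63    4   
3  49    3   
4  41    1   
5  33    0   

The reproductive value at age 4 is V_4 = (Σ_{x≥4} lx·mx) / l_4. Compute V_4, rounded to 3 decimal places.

lx = nx/n0 = nx/100: 1, 0.73, 0.63, 0.49, 0.41, 0.33
lx·mx for x ≥ 4: 0.41, 0 → sum = 0.41
V_4 = 0.41 / l_4 = 0.41 / 0.41 = 1 → 1.000

1.000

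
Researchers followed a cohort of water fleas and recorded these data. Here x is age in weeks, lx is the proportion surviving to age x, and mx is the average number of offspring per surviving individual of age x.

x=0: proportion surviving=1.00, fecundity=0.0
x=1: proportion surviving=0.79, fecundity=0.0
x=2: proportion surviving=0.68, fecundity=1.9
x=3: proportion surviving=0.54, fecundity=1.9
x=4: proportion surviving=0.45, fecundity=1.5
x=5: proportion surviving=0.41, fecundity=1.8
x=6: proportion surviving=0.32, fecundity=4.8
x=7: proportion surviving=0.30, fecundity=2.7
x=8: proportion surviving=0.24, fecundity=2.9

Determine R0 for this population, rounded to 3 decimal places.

6.773

lx·mx by age: 0, 0, 1.292, 1.026, 0.675, 0.738, 1.536, 0.81, 0.696
R0 = Σ lx·mx = 6.773 → 6.773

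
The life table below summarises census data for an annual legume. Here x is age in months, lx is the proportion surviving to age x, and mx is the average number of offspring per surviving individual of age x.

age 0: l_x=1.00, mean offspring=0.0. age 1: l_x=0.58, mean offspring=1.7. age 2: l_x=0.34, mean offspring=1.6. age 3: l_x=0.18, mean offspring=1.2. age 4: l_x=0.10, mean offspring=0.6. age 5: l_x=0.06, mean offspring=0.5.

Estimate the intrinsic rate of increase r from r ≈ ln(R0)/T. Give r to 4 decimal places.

R0 = Σ lx·mx = 0 + 0.986 + 0.544 + 0.216 + 0.06 + 0.03 = 1.836
Σ x·lx·mx = 3.112; T = 3.112/1.836 = 1.69499…
r ≈ ln(R0)/T = ln(1.836)/1.69499… = 0.358462… → 0.3585

0.3585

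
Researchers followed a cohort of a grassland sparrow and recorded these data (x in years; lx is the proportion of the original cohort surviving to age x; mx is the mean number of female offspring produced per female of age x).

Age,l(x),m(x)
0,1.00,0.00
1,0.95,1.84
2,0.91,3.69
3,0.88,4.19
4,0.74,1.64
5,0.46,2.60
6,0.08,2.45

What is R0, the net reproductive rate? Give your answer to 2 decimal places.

11.40

lx·mx by age: 0, 1.748, 3.3579, 3.6872, 1.2136, 1.196, 0.196
R0 = Σ lx·mx = 11.3987 → 11.40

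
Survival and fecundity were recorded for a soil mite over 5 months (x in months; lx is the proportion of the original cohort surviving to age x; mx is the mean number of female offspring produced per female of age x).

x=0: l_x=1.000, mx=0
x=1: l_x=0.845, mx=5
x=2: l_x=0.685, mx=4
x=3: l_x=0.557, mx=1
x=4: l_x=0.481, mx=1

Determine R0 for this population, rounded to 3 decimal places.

lx·mx by age: 0, 4.225, 2.74, 0.557, 0.481
R0 = Σ lx·mx = 8.003 → 8.003

8.003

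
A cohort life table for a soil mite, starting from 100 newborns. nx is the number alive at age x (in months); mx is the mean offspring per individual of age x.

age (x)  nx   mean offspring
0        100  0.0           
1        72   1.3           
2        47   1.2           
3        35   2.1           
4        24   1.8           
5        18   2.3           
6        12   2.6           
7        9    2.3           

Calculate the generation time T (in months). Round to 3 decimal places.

3.163

lx = nx/n0 = nx/100: 1, 0.72, 0.47, 0.35, 0.24, 0.18, 0.12, 0.09
lx·mx: 0, 0.936, 0.564, 0.735, 0.432, 0.414, 0.312, 0.207 → R0 = 3.6
x·lx·mx: 0, 0.936, 1.128, 2.205, 1.728, 2.07, 1.872, 1.449 → Σ = 11.388
T = 11.388 / 3.6 = 3.163333… → 3.163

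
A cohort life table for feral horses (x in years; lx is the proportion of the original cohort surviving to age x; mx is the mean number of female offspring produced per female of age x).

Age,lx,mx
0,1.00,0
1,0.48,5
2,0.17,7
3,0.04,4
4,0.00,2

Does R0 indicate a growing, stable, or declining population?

growing

R0 = Σ lx·mx = 0 + 2.4 + 1.19 + 0.16 + 0 = 3.75
R0 > 1, so the population is growing.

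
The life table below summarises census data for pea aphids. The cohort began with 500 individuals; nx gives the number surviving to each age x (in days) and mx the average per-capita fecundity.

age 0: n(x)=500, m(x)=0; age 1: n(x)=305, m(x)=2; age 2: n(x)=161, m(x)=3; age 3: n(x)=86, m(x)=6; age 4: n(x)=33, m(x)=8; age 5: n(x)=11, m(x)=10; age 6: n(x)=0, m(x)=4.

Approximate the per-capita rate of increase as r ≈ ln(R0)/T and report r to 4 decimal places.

lx = nx/n0 = nx/500: 1, 0.61, 0.322, 0.172, 0.066, 0.022, 0
R0 = Σ lx·mx = 0 + 1.22 + 0.966 + 1.032 + 0.528 + 0.22 + 0 = 3.966
Σ x·lx·mx = 9.46; T = 9.46/3.966 = 2.38527…
r ≈ ln(R0)/T = ln(3.966)/2.38527… = 0.57761… → 0.5776

0.5776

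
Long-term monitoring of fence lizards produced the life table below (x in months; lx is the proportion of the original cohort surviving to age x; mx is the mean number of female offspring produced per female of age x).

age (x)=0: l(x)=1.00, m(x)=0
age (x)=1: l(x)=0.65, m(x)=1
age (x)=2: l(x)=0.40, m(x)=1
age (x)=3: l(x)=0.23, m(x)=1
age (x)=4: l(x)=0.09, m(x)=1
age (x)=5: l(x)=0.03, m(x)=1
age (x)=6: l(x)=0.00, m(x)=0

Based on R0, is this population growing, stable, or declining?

growing

R0 = Σ lx·mx = 0 + 0.65 + 0.4 + 0.23 + 0.09 + 0.03 + 0 = 1.4
R0 > 1, so the population is growing.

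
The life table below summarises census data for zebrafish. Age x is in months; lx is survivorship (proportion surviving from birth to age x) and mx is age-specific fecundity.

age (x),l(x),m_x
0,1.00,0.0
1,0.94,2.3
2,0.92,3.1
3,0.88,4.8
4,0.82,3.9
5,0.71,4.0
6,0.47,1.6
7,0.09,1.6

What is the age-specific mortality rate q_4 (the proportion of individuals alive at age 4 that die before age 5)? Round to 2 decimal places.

q_4 = (l_4 − l_5) / l_4 = (0.82 − 0.71) / 0.82
     = 0.11 / 0.82 = 0.134146… → 0.13

0.13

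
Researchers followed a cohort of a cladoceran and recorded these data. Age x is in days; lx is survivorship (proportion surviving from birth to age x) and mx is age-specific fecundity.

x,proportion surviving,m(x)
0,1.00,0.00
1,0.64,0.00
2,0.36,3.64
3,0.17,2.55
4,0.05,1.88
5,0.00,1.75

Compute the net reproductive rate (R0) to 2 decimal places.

1.84

lx·mx by age: 0, 0, 1.3104, 0.4335, 0.094, 0
R0 = Σ lx·mx = 1.8379 → 1.84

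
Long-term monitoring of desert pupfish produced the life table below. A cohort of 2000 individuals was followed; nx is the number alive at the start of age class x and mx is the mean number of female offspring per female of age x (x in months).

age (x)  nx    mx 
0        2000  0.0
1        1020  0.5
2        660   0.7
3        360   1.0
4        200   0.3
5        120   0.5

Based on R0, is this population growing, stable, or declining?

lx = nx/n0 = nx/2000: 1, 0.51, 0.33, 0.18, 0.1, 0.06
R0 = Σ lx·mx = 0 + 0.255 + 0.231 + 0.18 + 0.03 + 0.03 = 0.726
R0 < 1, so the population is declining.

declining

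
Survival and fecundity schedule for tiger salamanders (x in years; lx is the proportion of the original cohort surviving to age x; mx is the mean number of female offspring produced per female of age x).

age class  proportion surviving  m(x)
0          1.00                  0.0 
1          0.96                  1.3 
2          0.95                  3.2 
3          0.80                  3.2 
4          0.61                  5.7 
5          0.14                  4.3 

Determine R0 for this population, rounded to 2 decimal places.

10.93

lx·mx by age: 0, 1.248, 3.04, 2.56, 3.477, 0.602
R0 = Σ lx·mx = 10.927 → 10.93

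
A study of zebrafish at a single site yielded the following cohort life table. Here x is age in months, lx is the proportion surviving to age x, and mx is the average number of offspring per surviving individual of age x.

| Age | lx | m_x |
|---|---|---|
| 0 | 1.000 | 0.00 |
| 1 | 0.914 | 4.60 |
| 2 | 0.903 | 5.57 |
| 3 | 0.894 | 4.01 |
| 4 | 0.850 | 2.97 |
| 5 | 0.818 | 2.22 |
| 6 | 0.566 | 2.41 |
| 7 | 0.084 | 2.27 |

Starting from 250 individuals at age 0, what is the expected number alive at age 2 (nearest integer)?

Expected survivors = N0 · l_2 = 250 × 0.903 = 225.75 → 226

226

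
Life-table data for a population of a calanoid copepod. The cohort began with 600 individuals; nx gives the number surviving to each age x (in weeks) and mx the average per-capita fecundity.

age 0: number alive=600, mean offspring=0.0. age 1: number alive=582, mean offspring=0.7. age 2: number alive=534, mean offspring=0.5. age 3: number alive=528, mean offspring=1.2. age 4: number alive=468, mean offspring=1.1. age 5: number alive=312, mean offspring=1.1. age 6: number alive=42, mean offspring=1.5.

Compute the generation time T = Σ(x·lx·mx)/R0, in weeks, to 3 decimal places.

lx = nx/n0 = nx/600: 1, 0.97, 0.89, 0.88, 0.78, 0.52, 0.07
lx·mx: 0, 0.679, 0.445, 1.056, 0.858, 0.572, 0.105 → R0 = 3.715
x·lx·mx: 0, 0.679, 0.89, 3.168, 3.432, 2.86, 0.63 → Σ = 11.659
T = 11.659 / 3.715 = 3.138358… → 3.138

3.138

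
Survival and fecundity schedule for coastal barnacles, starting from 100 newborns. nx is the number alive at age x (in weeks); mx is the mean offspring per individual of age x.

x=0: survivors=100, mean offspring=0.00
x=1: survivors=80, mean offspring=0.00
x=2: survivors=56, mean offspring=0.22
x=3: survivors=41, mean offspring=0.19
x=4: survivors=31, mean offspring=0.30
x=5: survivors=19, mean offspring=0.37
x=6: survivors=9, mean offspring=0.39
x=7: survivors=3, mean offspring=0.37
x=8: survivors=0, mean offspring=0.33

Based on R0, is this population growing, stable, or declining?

declining

lx = nx/n0 = nx/100: 1, 0.8, 0.56, 0.41, 0.31, 0.19, 0.09, 0.03, 0
R0 = Σ lx·mx = 0 + 0 + 0.1232 + 0.0779 + 0.093 + 0.0703 + 0.0351 + 0.0111 + 0 = 0.4106
R0 < 1, so the population is declining.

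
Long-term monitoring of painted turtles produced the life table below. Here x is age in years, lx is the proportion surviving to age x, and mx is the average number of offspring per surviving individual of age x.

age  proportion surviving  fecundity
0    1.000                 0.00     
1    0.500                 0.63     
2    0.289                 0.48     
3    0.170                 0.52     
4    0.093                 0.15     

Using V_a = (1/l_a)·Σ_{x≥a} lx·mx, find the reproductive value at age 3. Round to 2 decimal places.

lx·mx for x ≥ 3: 0.0884, 0.01395 → sum = 0.10235
V_3 = 0.10235 / l_3 = 0.10235 / 0.17 = 0.602059… → 0.60

0.60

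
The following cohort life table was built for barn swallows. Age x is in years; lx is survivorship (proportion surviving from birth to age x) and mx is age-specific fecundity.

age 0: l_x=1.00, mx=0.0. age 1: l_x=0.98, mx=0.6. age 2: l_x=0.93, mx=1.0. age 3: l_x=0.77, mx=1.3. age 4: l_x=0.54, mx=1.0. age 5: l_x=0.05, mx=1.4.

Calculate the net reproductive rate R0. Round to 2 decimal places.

3.13

lx·mx by age: 0, 0.588, 0.93, 1.001, 0.54, 0.07
R0 = Σ lx·mx = 3.129 → 3.13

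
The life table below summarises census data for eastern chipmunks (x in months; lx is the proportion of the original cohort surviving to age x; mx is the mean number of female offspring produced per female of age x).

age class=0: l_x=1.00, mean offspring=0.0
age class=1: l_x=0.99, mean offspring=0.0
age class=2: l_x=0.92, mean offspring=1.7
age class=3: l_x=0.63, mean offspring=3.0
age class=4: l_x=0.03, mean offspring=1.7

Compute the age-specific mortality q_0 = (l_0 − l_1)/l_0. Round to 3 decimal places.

q_0 = (l_0 − l_1) / l_0 = (1 − 0.99) / 1
     = 0.01 / 1 = 0.01 → 0.010

0.010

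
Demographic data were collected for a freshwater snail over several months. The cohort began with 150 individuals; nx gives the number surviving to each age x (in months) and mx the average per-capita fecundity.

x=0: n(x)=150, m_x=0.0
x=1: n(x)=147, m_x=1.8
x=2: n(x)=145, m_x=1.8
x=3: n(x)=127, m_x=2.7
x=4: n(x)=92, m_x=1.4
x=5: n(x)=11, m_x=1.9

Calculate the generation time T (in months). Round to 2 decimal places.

lx = nx/n0 = nx/150: 1, 0.98, 0.96667…, 0.84667…, 0.61333…, 0.07333…
lx·mx: 0, 1.764, 1.74…, 2.286…, 0.858667…, 0.139333… → R0 = 6.788…
x·lx·mx: 0, 1.764, 3.48…, 6.858…, 3.434667…, 0.696667… → Σ = 16.233333…
T = 16.233333… / 6.788… = 2.391475… → 2.39

2.39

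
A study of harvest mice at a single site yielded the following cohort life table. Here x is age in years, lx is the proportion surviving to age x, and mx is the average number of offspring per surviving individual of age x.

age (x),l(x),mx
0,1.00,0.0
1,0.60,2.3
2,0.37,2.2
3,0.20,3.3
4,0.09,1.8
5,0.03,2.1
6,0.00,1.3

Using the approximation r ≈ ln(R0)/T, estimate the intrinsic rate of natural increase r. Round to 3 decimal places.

R0 = Σ lx·mx = 0 + 1.38 + 0.814 + 0.66 + 0.162 + 0.063 + 0 = 3.079
Σ x·lx·mx = 5.951; T = 5.951/3.079 = 1.93277…
r ≈ ln(R0)/T = ln(3.079)/1.93277… = 0.58186… → 0.582

0.582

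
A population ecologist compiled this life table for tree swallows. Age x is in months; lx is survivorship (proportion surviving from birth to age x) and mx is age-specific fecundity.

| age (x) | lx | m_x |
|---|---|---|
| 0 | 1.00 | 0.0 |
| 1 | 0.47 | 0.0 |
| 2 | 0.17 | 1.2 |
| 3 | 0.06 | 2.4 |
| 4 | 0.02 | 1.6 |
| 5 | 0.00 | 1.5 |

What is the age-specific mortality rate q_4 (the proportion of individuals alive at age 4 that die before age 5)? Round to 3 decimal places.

1.000

q_4 = (l_4 − l_5) / l_4 = (0.02 − 0) / 0.02
     = 0.02 / 0.02 = 1 → 1.000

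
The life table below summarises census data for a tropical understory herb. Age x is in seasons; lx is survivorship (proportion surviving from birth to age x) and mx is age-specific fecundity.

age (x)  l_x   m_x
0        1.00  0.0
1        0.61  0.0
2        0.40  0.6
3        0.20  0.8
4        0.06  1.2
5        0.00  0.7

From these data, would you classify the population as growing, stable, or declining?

R0 = Σ lx·mx = 0 + 0 + 0.24 + 0.16 + 0.072 + 0 = 0.472
R0 < 1, so the population is declining.

declining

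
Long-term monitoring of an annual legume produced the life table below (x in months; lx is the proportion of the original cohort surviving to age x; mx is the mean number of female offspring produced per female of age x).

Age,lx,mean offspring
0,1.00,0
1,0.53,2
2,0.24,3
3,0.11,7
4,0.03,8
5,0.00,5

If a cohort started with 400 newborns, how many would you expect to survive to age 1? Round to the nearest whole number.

212

Expected survivors = N0 · l_1 = 400 × 0.53 = 212 → 212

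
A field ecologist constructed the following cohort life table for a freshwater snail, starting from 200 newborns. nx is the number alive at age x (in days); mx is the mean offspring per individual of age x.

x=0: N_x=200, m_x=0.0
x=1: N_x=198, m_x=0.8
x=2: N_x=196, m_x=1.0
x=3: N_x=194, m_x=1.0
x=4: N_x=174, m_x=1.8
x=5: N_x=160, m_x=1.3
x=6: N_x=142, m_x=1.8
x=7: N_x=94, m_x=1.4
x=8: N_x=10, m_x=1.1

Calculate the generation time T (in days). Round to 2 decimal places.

4.07

lx = nx/n0 = nx/200: 1, 0.99, 0.98, 0.97, 0.87, 0.8, 0.71, 0.47, 0.05
lx·mx: 0, 0.792, 0.98, 0.97, 1.566, 1.04, 1.278, 0.658, 0.055 → R0 = 7.339
x·lx·mx: 0, 0.792, 1.96, 2.91, 6.264, 5.2, 7.668, 4.606, 0.44 → Σ = 29.84
T = 29.84 / 7.339 = 4.065949… → 4.07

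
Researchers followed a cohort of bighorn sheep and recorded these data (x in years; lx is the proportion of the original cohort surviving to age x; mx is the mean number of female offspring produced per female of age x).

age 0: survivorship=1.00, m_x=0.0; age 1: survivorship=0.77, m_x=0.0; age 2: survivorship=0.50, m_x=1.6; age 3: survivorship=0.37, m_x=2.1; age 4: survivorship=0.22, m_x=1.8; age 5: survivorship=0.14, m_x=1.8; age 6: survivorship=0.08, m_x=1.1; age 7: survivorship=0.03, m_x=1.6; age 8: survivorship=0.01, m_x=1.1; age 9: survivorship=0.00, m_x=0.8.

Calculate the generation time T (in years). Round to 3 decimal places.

lx·mx: 0, 0, 0.8, 0.777, 0.396, 0.252, 0.088, 0.048, 0.011, 0 → R0 = 2.372
x·lx·mx: 0, 0, 1.6, 2.331, 1.584, 1.26, 0.528, 0.336, 0.088, 0 → Σ = 7.727
T = 7.727 / 2.372 = 3.257589… → 3.258

3.258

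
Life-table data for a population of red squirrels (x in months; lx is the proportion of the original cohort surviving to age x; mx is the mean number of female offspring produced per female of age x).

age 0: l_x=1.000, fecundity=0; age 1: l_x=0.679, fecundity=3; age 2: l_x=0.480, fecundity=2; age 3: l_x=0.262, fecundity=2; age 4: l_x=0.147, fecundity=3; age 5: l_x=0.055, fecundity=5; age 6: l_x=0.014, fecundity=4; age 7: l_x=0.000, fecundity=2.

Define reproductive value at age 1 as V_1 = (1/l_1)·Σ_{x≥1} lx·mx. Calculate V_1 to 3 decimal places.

lx·mx for x ≥ 1: 2.037, 0.96, 0.524, 0.441, 0.275, 0.056, 0 → sum = 4.293
V_1 = 4.293 / l_1 = 4.293 / 0.679 = 6.322533… → 6.323

6.323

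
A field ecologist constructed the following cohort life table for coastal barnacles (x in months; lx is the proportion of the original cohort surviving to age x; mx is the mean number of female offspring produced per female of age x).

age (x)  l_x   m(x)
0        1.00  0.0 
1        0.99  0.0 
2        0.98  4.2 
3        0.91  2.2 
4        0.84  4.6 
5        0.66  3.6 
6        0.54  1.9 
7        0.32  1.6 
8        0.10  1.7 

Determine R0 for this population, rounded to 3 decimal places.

14.066

lx·mx by age: 0, 0, 4.116, 2.002, 3.864, 2.376, 1.026, 0.512, 0.17
R0 = Σ lx·mx = 14.066 → 14.066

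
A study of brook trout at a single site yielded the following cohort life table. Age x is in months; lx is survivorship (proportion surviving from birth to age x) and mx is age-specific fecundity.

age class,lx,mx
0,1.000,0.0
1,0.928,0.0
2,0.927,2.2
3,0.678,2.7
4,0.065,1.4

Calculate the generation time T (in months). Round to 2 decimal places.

lx·mx: 0, 0, 2.0394, 1.8306, 0.091 → R0 = 3.961
x·lx·mx: 0, 0, 4.0788, 5.4918, 0.364 → Σ = 9.9346
T = 9.9346 / 3.961 = 2.508104… → 2.51

2.51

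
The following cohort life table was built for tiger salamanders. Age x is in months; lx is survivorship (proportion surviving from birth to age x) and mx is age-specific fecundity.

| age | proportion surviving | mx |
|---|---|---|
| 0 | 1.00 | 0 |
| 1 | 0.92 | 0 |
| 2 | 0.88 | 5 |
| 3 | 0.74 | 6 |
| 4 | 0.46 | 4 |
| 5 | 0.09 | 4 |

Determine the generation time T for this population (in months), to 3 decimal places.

2.833

lx·mx: 0, 0, 4.4, 4.44, 1.84, 0.36 → R0 = 11.04
x·lx·mx: 0, 0, 8.8, 13.32, 7.36, 1.8 → Σ = 31.28
T = 31.28 / 11.04 = 2.833333… → 2.833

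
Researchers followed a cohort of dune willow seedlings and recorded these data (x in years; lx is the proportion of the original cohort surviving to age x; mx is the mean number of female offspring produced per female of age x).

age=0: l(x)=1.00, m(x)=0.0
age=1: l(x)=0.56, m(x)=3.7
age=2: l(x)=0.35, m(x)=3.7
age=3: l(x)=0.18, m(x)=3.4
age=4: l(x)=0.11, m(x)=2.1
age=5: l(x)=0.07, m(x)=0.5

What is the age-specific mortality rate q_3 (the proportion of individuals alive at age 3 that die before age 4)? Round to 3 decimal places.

q_3 = (l_3 − l_4) / l_3 = (0.18 − 0.11) / 0.18
     = 0.07 / 0.18 = 0.388889… → 0.389

0.389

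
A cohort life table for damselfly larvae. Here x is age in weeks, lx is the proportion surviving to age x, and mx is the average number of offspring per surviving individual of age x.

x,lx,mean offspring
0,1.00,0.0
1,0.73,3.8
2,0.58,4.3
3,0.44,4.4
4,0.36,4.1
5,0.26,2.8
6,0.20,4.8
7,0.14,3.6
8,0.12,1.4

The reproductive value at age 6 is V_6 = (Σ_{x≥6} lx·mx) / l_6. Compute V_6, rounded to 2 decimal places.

8.16

lx·mx for x ≥ 6: 0.96, 0.504, 0.168 → sum = 1.632
V_6 = 1.632 / l_6 = 1.632 / 0.2 = 8.16 → 8.16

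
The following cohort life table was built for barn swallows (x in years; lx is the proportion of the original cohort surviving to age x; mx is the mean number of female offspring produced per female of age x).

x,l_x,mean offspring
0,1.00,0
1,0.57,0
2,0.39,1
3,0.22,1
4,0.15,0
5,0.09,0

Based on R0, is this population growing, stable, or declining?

declining

R0 = Σ lx·mx = 0 + 0 + 0.39 + 0.22 + 0 + 0 = 0.61
R0 < 1, so the population is declining.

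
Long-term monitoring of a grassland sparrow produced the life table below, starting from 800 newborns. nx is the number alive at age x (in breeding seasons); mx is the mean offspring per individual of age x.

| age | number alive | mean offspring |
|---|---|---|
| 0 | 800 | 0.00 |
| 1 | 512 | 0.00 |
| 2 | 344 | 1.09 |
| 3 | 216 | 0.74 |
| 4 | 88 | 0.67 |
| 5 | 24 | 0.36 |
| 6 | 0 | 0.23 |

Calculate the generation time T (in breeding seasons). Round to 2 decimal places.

lx = nx/n0 = nx/800: 1, 0.64, 0.43, 0.27, 0.11, 0.03, 0
lx·mx: 0, 0, 0.4687, 0.1998, 0.0737, 0.0108, 0 → R0 = 0.753
x·lx·mx: 0, 0, 0.9374, 0.5994, 0.2948, 0.054, 0 → Σ = 1.8856
T = 1.8856 / 0.753 = 2.504117… → 2.50

2.50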